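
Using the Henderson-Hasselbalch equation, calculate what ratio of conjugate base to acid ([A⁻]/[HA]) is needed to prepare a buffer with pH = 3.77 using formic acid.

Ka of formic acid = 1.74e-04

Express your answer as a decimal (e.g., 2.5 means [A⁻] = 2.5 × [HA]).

pKa = -log(1.74e-04) = 3.7595. pH = pKa + log([A⁻]/[HA]), so log([A⁻]/[HA]) = pH − pKa = 3.77 − 3.7595 = 0.0105. [A⁻]/[HA] = 10^(0.0105) = 1.02

[A⁻]/[HA] = 1.02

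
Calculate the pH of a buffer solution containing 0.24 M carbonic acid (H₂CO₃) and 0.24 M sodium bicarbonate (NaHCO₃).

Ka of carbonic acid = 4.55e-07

pKa = -log(4.55e-07) = 6.34. pH = pKa + log([A⁻]/[HA]) = 6.34 + log(0.24/0.24)

pH = 6.34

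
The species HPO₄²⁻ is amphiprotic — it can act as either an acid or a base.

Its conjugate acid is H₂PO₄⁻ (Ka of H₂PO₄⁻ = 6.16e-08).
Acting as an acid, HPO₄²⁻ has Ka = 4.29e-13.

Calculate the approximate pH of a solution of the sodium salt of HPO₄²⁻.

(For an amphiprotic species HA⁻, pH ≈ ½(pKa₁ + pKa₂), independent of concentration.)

pKa₁ = -log(6.16e-08) = 7.21; pKa₂ = -log(4.29e-13) = 12.37. For an amphiprotic species, pH ≈ ½(pKa₁ + pKa₂) = ½(7.21 + 12.37) = 9.79.

pH = 9.79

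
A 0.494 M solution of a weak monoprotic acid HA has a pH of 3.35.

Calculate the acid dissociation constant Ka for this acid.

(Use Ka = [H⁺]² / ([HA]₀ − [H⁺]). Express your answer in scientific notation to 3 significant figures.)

[H⁺] = 10^(−pH) = 10^(−3.35) = 4.467e-04 M. For HA ⇌ H⁺ + A⁻, Ka = [H⁺][A⁻]/[HA] = [H⁺]² / ([HA]₀ − [H⁺]) = (4.467e-04)² / (0.494 − 4.467e-04) = 4.04e-07.

K_a = 4.04e-07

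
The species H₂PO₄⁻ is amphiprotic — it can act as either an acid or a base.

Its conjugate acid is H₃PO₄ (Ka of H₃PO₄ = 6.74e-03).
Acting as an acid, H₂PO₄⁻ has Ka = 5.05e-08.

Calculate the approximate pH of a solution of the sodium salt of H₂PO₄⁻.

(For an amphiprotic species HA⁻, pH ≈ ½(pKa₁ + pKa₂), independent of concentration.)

pKa₁ = -log(6.74e-03) = 2.17; pKa₂ = -log(5.05e-08) = 7.30. For an amphiprotic species, pH ≈ ½(pKa₁ + pKa₂) = ½(2.17 + 7.30) = 4.73.

pH = 4.73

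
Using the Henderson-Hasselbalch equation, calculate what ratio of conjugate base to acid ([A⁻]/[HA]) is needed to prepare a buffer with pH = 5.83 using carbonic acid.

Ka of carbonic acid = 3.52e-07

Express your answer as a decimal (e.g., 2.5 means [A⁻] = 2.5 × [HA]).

pKa = -log(3.52e-07) = 6.4535. pH = pKa + log([A⁻]/[HA]), so log([A⁻]/[HA]) = pH − pKa = 5.83 − 6.4535 = -0.6235. [A⁻]/[HA] = 10^(-0.6235) = 0.238

[A⁻]/[HA] = 0.238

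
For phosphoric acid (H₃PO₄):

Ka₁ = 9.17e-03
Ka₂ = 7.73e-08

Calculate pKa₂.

pKa₂ = -log(Ka₂) = -log(7.73e-08) = 7.11.

pK_{a2} = 7.11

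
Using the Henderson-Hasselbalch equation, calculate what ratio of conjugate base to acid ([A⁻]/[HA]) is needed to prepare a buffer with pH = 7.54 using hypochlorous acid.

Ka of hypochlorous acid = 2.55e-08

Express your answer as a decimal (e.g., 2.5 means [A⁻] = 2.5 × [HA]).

pKa = -log(2.55e-08) = 7.5935. pH = pKa + log([A⁻]/[HA]), so log([A⁻]/[HA]) = pH − pKa = 7.54 − 7.5935 = -0.0535. [A⁻]/[HA] = 10^(-0.0535) = 0.884

[A⁻]/[HA] = 0.884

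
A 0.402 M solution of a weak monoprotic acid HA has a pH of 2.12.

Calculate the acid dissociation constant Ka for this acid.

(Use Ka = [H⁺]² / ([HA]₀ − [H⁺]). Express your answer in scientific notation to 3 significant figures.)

[H⁺] = 10^(−pH) = 10^(−2.12) = 7.586e-03 M. For HA ⇌ H⁺ + A⁻, Ka = [H⁺][A⁻]/[HA] = [H⁺]² / ([HA]₀ − [H⁺]) = (7.586e-03)² / (0.402 − 7.586e-03) = 1.46e-04.

K_a = 1.46e-04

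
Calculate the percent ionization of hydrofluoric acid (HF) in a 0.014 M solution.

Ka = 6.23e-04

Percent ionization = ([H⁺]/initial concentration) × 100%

Using Ka equilibrium: x² + Ka×x - Ka×C = 0. Solving: [H⁺] = 2.6582e-03. Percent = (2.6582e-03/0.014) × 100

Percent ionization = 19%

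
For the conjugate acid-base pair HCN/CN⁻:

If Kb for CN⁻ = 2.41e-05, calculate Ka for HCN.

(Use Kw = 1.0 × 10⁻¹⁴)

For a conjugate pair Ka × Kb = Kw, so Ka = Kw/Kb = 1.0 × 10⁻¹⁴ / 2.41e-05 = 4.15e-10.

K_a = 4.15e-10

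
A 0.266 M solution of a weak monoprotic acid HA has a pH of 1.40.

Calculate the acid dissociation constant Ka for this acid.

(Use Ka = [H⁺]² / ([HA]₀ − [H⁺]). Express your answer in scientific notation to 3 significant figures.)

[H⁺] = 10^(−pH) = 10^(−1.40) = 3.981e-02 M. For HA ⇌ H⁺ + A⁻, Ka = [H⁺][A⁻]/[HA] = [H⁺]² / ([HA]₀ − [H⁺]) = (3.981e-02)² / (0.266 − 3.981e-02) = 7.01e-03.

K_a = 7.01e-03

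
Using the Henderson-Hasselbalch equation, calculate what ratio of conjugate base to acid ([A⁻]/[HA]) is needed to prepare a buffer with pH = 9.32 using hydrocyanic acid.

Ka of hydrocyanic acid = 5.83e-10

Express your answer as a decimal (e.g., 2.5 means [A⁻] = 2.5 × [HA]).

pKa = -log(5.83e-10) = 9.2343. pH = pKa + log([A⁻]/[HA]), so log([A⁻]/[HA]) = pH − pKa = 9.32 − 9.2343 = 0.0857. [A⁻]/[HA] = 10^(0.0857) = 1.22

[A⁻]/[HA] = 1.22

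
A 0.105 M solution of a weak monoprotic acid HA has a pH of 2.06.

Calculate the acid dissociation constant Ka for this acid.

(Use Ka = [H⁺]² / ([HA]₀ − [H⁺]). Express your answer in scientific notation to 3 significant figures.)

[H⁺] = 10^(−pH) = 10^(−2.06) = 8.710e-03 M. For HA ⇌ H⁺ + A⁻, Ka = [H⁺][A⁻]/[HA] = [H⁺]² / ([HA]₀ − [H⁺]) = (8.710e-03)² / (0.105 − 8.710e-03) = 7.88e-04.

K_a = 7.88e-04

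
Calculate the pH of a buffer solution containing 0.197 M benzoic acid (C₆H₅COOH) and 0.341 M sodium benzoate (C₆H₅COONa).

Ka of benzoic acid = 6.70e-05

pKa = -log(6.70e-05) = 4.17. pH = pKa + log([A⁻]/[HA]) = 4.17 + log(0.341/0.197)

pH = 4.41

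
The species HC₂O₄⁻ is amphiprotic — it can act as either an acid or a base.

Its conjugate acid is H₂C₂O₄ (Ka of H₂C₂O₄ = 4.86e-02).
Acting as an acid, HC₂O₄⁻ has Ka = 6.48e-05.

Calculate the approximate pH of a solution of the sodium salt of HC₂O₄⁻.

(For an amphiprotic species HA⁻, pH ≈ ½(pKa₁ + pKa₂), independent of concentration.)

pKa₁ = -log(4.86e-02) = 1.31; pKa₂ = -log(6.48e-05) = 4.19. For an amphiprotic species, pH ≈ ½(pKa₁ + pKa₂) = ½(1.31 + 4.19) = 2.75.

pH = 2.75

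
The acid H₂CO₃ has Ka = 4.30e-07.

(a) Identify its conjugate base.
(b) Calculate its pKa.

(a) The conjugate base is formed by removing one H⁺ from H₂CO₃, giving HCO₃⁻. (b) pKa = -log(Ka) = -log(4.30e-07) = 6.37.

Conjugate base: HCO₃⁻; pK_a = 6.37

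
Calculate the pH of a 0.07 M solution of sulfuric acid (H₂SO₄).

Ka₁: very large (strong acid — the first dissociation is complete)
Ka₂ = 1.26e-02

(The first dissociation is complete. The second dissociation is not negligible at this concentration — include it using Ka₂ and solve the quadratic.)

First dissociation is complete: [H⁺]₀ = [HSO₄⁻]₀ = C = 0.07 M. Second dissociation HSO₄⁻ ⇌ H⁺ + SO₄²⁻: let x = [SO₄²⁻]. Ka₂ = (C + x)·x / (C − x) = 1.26e-02 → x² + (C + Ka₂)·x − Ka₂·C = 0 → x² + 0.08260·x − 8.820e-04 = 0. x = (−0.08260 + √(0.08260² + 4 × 8.820e-04)) / 2 = 9.5693e-03 M. [H⁺] = C + x = 0.07 + 9.5693e-03 = 7.9569e-02 M. pH = -log(7.9569e-02) = 1.10.

pH = 1.10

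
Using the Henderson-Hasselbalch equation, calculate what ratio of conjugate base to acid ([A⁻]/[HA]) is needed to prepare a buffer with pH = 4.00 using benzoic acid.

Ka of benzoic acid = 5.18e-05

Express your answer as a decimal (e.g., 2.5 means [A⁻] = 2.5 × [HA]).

pKa = -log(5.18e-05) = 4.2857. pH = pKa + log([A⁻]/[HA]), so log([A⁻]/[HA]) = pH − pKa = 4.00 − 4.2857 = -0.2857. [A⁻]/[HA] = 10^(-0.2857) = 0.518

[A⁻]/[HA] = 0.518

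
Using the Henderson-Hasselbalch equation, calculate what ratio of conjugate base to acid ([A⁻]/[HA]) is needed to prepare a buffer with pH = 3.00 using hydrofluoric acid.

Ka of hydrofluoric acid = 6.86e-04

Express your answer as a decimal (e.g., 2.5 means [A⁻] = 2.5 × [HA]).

pKa = -log(6.86e-04) = 3.1637. pH = pKa + log([A⁻]/[HA]), so log([A⁻]/[HA]) = pH − pKa = 3.00 − 3.1637 = -0.1637. [A⁻]/[HA] = 10^(-0.1637) = 0.686

[A⁻]/[HA] = 0.686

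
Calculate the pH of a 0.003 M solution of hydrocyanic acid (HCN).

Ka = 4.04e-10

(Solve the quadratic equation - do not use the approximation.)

x² + Ka×x - Ka×C = 0. Using quadratic formula: [H⁺] = 1.1007e-06

pH = 5.96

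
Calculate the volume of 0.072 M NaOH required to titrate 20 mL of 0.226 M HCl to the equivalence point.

At equivalence: moles acid = moles base. moles HCl = 0.226 × 20/1000 = 0.00452 mol. V_base = moles / 0.072 × 1000 = 62.8 mL.

V_{base} = 62.8 mL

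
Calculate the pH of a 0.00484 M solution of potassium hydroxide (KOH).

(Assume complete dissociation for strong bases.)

[OH⁻] = 0.00484 M for strong base. pOH = -log[OH⁻] = 2.32, pH = 14 - pOH

pH = 11.68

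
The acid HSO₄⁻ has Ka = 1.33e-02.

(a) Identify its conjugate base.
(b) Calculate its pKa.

(a) The conjugate base is formed by removing one H⁺ from HSO₄⁻, giving SO₄²⁻. (b) pKa = -log(Ka) = -log(1.33e-02) = 1.88.

Conjugate base: SO₄²⁻; pK_a = 1.88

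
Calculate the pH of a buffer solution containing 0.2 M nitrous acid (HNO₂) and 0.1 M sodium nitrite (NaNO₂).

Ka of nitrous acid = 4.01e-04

pKa = -log(4.01e-04) = 3.40. pH = pKa + log([A⁻]/[HA]) = 3.40 + log(0.1/0.2)

pH = 3.10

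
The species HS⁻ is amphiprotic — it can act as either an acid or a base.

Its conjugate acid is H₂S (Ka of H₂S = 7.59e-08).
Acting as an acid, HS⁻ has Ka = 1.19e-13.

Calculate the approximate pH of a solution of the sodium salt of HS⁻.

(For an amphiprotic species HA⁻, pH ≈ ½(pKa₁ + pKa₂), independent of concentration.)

pKa₁ = -log(7.59e-08) = 7.12; pKa₂ = -log(1.19e-13) = 12.92. For an amphiprotic species, pH ≈ ½(pKa₁ + pKa₂) = ½(7.12 + 12.92) = 10.02.

pH = 10.02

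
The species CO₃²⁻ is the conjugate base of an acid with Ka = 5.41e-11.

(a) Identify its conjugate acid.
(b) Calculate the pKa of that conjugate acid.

(a) The conjugate acid is formed by adding one H⁺ to CO₃²⁻, giving HCO₃⁻. (b) pKa = -log(Ka) = -log(5.41e-11) = 10.27.

Conjugate acid: HCO₃⁻; pK_a = 10.27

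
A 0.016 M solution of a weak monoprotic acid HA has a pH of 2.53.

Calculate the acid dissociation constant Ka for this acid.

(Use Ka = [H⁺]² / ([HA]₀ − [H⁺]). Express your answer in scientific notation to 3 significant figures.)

[H⁺] = 10^(−pH) = 10^(−2.53) = 2.951e-03 M. For HA ⇌ H⁺ + A⁻, Ka = [H⁺][A⁻]/[HA] = [H⁺]² / ([HA]₀ − [H⁺]) = (2.951e-03)² / (0.016 − 2.951e-03) = 6.67e-04.

K_a = 6.67e-04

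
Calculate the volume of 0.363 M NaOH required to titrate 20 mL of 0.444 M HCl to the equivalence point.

At equivalence: moles acid = moles base. moles HCl = 0.444 × 20/1000 = 0.00888 mol. V_base = moles / 0.363 × 1000 = 24.5 mL.

V_{base} = 24.5 mL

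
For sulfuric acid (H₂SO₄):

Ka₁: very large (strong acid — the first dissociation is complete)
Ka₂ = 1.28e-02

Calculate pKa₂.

pKa₂ = -log(Ka₂) = -log(1.28e-02) = 1.89.

pK_{a2} = 1.89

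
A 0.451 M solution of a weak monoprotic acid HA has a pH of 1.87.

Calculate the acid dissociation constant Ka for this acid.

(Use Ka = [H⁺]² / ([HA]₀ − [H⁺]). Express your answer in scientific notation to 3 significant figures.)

[H⁺] = 10^(−pH) = 10^(−1.87) = 1.349e-02 M. For HA ⇌ H⁺ + A⁻, Ka = [H⁺][A⁻]/[HA] = [H⁺]² / ([HA]₀ − [H⁺]) = (1.349e-02)² / (0.451 − 1.349e-02) = 4.16e-04.

K_a = 4.16e-04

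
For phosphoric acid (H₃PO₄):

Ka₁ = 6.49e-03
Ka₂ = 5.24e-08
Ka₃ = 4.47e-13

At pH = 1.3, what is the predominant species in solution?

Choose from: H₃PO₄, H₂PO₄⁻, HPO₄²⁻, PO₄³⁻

pKa₁ = 2.19, pKa₂ = 7.28, pKa₃ = 12.35. For a polyprotic acid the predominant species crosses at each pKa: below pKa_n the protonated form dominates, above it the deprotonated form does. At pH = 1.3, the predominant species is H₃PO₄.

H₃PO₄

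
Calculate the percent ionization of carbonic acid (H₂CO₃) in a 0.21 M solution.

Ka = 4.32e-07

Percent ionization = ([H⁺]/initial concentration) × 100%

Using Ka equilibrium: x² + Ka×x - Ka×C = 0. Solving: [H⁺] = 3.0098e-04. Percent = (3.0098e-04/0.21) × 100

Percent ionization = 0.143%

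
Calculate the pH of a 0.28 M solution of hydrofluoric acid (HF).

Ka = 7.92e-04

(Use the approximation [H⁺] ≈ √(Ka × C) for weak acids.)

[H⁺] = √(Ka × C) = √(7.92e-04 × 0.28) = 1.4892e-02. pH = -log(1.4892e-02)

pH = 1.83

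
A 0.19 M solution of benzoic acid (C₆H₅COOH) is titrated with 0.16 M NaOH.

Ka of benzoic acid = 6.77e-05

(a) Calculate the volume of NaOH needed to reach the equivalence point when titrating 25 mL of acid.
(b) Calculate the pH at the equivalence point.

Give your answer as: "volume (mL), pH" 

moles acid = 0.19 × 25/1000 = 0.00475 mol; V_base = moles/0.16 × 1000 = 29.7 mL. At equivalence only the conjugate base is present: [A⁻] = 0.00475/0.055 = 8.6857e-02 M. Kb = Kw/Ka = 1.48e-10; [OH⁻] = √(Kb × [A⁻]) = 3.5819e-06; pOH = 5.45; pH = 14 - pOH = 8.55.

V = 29.7 mL, pH = 8.55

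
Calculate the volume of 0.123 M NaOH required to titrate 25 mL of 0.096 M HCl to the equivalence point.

At equivalence: moles acid = moles base. moles HCl = 0.096 × 25/1000 = 0.0024 mol. V_base = moles / 0.123 × 1000 = 19.5 mL.

V_{base} = 19.5 mL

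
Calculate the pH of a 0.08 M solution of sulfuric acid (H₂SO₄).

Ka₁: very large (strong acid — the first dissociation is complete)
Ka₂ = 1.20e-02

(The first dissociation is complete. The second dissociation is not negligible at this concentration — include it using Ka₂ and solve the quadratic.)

First dissociation is complete: [H⁺]₀ = [HSO₄⁻]₀ = C = 0.08 M. Second dissociation HSO₄⁻ ⇌ H⁺ + SO₄²⁻: let x = [SO₄²⁻]. Ka₂ = (C + x)·x / (C − x) = 1.20e-02 → x² + (C + Ka₂)·x − Ka₂·C = 0 → x² + 0.09200·x − 9.600e-04 = 0. x = (−0.09200 + √(0.09200² + 4 × 9.600e-04)) / 2 = 9.4617e-03 M. [H⁺] = C + x = 0.08 + 9.4617e-03 = 8.9462e-02 M. pH = -log(8.9462e-02) = 1.05.

pH = 1.05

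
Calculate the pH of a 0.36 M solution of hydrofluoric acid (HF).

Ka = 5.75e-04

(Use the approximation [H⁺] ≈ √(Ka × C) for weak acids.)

[H⁺] = √(Ka × C) = √(5.75e-04 × 0.36) = 1.4387e-02. pH = -log(1.4387e-02)

pH = 1.84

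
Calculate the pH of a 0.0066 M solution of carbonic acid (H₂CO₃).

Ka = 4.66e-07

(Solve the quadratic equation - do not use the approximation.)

x² + Ka×x - Ka×C = 0. Using quadratic formula: [H⁺] = 5.5226e-05

pH = 4.26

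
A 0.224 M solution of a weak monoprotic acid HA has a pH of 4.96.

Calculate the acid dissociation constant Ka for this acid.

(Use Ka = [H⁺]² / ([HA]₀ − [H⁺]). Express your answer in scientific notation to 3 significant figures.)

[H⁺] = 10^(−pH) = 10^(−4.96) = 1.096e-05 M. For HA ⇌ H⁺ + A⁻, Ka = [H⁺][A⁻]/[HA] = [H⁺]² / ([HA]₀ − [H⁺]) = (1.096e-05)² / (0.224 − 1.096e-05) = 5.37e-10.

K_a = 5.37e-10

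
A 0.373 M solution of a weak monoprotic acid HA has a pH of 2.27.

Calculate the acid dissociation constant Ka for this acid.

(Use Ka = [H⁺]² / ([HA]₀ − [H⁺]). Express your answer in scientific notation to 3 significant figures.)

[H⁺] = 10^(−pH) = 10^(−2.27) = 5.370e-03 M. For HA ⇌ H⁺ + A⁻, Ka = [H⁺][A⁻]/[HA] = [H⁺]² / ([HA]₀ − [H⁺]) = (5.370e-03)² / (0.373 − 5.370e-03) = 7.84e-05.

K_a = 7.84e-05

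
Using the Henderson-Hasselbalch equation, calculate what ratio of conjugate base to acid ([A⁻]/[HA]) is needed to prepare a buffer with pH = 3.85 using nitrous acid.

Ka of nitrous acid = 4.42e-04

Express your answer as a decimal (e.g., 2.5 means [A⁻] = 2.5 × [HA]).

pKa = -log(4.42e-04) = 3.3546. pH = pKa + log([A⁻]/[HA]), so log([A⁻]/[HA]) = pH − pKa = 3.85 − 3.3546 = 0.4954. [A⁻]/[HA] = 10^(0.4954) = 3.13

[A⁻]/[HA] = 3.13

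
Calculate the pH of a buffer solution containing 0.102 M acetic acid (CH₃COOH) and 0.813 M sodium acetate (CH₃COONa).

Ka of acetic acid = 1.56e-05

pKa = -log(1.56e-05) = 4.81. pH = pKa + log([A⁻]/[HA]) = 4.81 + log(0.813/0.102)

pH = 5.71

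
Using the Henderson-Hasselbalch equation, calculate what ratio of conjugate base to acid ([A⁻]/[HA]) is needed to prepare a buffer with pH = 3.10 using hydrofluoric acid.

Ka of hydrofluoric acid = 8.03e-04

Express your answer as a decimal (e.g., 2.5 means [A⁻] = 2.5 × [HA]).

pKa = -log(8.03e-04) = 3.0953. pH = pKa + log([A⁻]/[HA]), so log([A⁻]/[HA]) = pH − pKa = 3.10 − 3.0953 = 0.0047. [A⁻]/[HA] = 10^(0.0047) = 1.01

[A⁻]/[HA] = 1.01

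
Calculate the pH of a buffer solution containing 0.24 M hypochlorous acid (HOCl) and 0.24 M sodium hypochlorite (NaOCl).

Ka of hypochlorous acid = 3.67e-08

pKa = -log(3.67e-08) = 7.44. pH = pKa + log([A⁻]/[HA]) = 7.44 + log(0.24/0.24)

pH = 7.44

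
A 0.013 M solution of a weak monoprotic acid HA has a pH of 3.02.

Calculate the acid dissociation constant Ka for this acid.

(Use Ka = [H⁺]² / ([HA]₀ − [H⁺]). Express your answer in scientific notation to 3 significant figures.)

[H⁺] = 10^(−pH) = 10^(−3.02) = 9.550e-04 M. For HA ⇌ H⁺ + A⁻, Ka = [H⁺][A⁻]/[HA] = [H⁺]² / ([HA]₀ − [H⁺]) = (9.550e-04)² / (0.013 − 9.550e-04) = 7.57e-05.

K_a = 7.57e-05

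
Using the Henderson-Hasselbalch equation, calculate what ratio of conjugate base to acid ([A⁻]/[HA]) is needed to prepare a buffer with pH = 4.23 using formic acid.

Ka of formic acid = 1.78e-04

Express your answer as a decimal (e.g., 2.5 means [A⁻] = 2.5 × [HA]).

pKa = -log(1.78e-04) = 3.7496. pH = pKa + log([A⁻]/[HA]), so log([A⁻]/[HA]) = pH − pKa = 4.23 − 3.7496 = 0.4804. [A⁻]/[HA] = 10^(0.4804) = 3.02

[A⁻]/[HA] = 3.02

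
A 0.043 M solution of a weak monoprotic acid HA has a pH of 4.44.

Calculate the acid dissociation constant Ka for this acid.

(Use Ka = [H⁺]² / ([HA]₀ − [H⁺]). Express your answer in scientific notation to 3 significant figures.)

[H⁺] = 10^(−pH) = 10^(−4.44) = 3.631e-05 M. For HA ⇌ H⁺ + A⁻, Ka = [H⁺][A⁻]/[HA] = [H⁺]² / ([HA]₀ − [H⁺]) = (3.631e-05)² / (0.043 − 3.631e-05) = 3.07e-08.

K_a = 3.07e-08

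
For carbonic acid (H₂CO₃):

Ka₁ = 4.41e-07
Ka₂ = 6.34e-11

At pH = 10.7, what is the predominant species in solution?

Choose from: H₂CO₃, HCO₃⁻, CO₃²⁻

pKa₁ = 6.36, pKa₂ = 10.20. For a polyprotic acid the predominant species crosses at each pKa: below pKa_n the protonated form dominates, above it the deprotonated form does. At pH = 10.7, the predominant species is CO₃²⁻.

CO₃²⁻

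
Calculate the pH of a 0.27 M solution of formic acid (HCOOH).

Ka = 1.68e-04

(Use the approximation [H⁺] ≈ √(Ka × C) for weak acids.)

[H⁺] = √(Ka × C) = √(1.68e-04 × 0.27) = 6.7350e-03. pH = -log(6.7350e-03)

pH = 2.17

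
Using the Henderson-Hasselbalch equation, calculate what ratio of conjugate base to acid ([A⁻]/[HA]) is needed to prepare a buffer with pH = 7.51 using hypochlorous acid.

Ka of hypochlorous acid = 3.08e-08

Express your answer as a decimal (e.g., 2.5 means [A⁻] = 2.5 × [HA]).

pKa = -log(3.08e-08) = 7.5114. pH = pKa + log([A⁻]/[HA]), so log([A⁻]/[HA]) = pH − pKa = 7.51 − 7.5114 = -0.0014. [A⁻]/[HA] = 10^(-0.0014) = 0.997

[A⁻]/[HA] = 0.997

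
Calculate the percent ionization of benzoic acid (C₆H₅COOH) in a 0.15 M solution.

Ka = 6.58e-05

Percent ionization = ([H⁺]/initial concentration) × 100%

Using Ka equilibrium: x² + Ka×x - Ka×C = 0. Solving: [H⁺] = 3.1089e-03. Percent = (3.1089e-03/0.15) × 100

Percent ionization = 2.07%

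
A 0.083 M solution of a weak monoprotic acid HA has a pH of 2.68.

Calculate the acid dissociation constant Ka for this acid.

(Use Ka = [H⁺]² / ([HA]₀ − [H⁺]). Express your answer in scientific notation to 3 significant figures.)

[H⁺] = 10^(−pH) = 10^(−2.68) = 2.089e-03 M. For HA ⇌ H⁺ + A⁻, Ka = [H⁺][A⁻]/[HA] = [H⁺]² / ([HA]₀ − [H⁺]) = (2.089e-03)² / (0.083 − 2.089e-03) = 5.40e-05.

K_a = 5.40e-05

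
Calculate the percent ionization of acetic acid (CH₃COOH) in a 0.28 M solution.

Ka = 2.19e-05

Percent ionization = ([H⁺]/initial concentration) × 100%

Using Ka equilibrium: x² + Ka×x - Ka×C = 0. Solving: [H⁺] = 2.4654e-03. Percent = (2.4654e-03/0.28) × 100

Percent ionization = 0.88%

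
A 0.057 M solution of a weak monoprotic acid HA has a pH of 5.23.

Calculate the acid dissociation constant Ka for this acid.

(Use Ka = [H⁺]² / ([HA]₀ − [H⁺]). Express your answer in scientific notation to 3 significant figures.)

[H⁺] = 10^(−pH) = 10^(−5.23) = 5.888e-06 M. For HA ⇌ H⁺ + A⁻, Ka = [H⁺][A⁻]/[HA] = [H⁺]² / ([HA]₀ − [H⁺]) = (5.888e-06)² / (0.057 − 5.888e-06) = 6.08e-10.

K_a = 6.08e-10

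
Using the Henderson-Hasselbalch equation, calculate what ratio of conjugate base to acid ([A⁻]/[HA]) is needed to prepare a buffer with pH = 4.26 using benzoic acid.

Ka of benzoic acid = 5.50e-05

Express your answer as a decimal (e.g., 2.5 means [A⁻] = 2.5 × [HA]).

pKa = -log(5.50e-05) = 4.2596. pH = pKa + log([A⁻]/[HA]), so log([A⁻]/[HA]) = pH − pKa = 4.26 − 4.2596 = 0.0004. [A⁻]/[HA] = 10^(0.0004) = 1.00

[A⁻]/[HA] = 1.00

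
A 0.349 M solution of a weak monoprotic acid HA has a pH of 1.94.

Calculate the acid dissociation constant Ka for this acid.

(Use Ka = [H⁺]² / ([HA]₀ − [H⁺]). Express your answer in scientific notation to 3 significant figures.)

[H⁺] = 10^(−pH) = 10^(−1.94) = 1.148e-02 M. For HA ⇌ H⁺ + A⁻, Ka = [H⁺][A⁻]/[HA] = [H⁺]² / ([HA]₀ − [H⁺]) = (1.148e-02)² / (0.349 − 1.148e-02) = 3.91e-04.

K_a = 3.91e-04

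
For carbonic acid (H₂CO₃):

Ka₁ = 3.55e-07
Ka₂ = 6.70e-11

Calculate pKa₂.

pKa₂ = -log(Ka₂) = -log(6.70e-11) = 10.17.

pK_{a2} = 10.17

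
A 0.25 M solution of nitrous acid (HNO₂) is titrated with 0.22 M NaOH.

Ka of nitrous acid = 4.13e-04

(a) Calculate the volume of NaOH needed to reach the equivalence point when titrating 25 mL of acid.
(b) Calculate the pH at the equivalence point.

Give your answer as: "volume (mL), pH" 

moles acid = 0.25 × 25/1000 = 0.00625 mol; V_base = moles/0.22 × 1000 = 28.4 mL. At equivalence only the conjugate base is present: [A⁻] = 0.00625/0.053 = 1.1702e-01 M. Kb = Kw/Ka = 2.42e-11; [OH⁻] = √(Kb × [A⁻]) = 1.6833e-06; pOH = 5.77; pH = 14 - pOH = 8.23.

V = 28.4 mL, pH = 8.23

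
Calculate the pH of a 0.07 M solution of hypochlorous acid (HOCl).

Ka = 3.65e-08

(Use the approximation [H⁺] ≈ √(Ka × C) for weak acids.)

[H⁺] = √(Ka × C) = √(3.65e-08 × 0.07) = 5.0547e-05. pH = -log(5.0547e-05)

pH = 4.30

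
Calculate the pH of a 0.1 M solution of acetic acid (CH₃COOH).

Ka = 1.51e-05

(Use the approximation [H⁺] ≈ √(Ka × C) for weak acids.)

[H⁺] = √(Ka × C) = √(1.51e-05 × 0.1) = 1.2288e-03. pH = -log(1.2288e-03)

pH = 2.91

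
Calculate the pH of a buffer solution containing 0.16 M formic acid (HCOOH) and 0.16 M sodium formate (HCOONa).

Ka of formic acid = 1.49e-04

pKa = -log(1.49e-04) = 3.83. pH = pKa + log([A⁻]/[HA]) = 3.83 + log(0.16/0.16)

pH = 3.83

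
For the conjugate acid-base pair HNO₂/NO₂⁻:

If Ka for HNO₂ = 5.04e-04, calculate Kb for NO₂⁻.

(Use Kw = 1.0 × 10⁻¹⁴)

For a conjugate pair Ka × Kb = Kw, so Kb = Kw/Ka = 1.0 × 10⁻¹⁴ / 5.04e-04 = 1.98e-11.

K_b = 1.98e-11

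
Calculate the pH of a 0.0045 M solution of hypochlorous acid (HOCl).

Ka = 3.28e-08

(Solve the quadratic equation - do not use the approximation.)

x² + Ka×x - Ka×C = 0. Using quadratic formula: [H⁺] = 1.2133e-05

pH = 4.92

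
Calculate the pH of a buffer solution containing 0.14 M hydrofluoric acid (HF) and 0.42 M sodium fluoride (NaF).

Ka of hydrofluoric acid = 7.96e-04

pKa = -log(7.96e-04) = 3.10. pH = pKa + log([A⁻]/[HA]) = 3.10 + log(0.42/0.14)

pH = 3.58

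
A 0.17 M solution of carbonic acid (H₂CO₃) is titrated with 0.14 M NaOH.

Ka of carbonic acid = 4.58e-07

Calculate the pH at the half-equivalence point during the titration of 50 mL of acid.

At half-equivalence [HA] = [A⁻], so Henderson-Hasselbalch gives pH = pKa = -log(4.58e-07) = 6.34.

pH = pKa = 6.34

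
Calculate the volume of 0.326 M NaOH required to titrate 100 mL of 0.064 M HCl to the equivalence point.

At equivalence: moles acid = moles base. moles HCl = 0.064 × 100/1000 = 0.0064 mol. V_base = moles / 0.326 × 1000 = 19.6 mL.

V_{base} = 19.6 mL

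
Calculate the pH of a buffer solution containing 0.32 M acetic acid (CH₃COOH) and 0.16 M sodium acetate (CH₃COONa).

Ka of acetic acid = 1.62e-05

pKa = -log(1.62e-05) = 4.79. pH = pKa + log([A⁻]/[HA]) = 4.79 + log(0.16/0.32)

pH = 4.49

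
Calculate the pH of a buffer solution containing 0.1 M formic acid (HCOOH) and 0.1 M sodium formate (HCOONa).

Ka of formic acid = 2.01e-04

pKa = -log(2.01e-04) = 3.70. pH = pKa + log([A⁻]/[HA]) = 3.70 + log(0.1/0.1)

pH = 3.70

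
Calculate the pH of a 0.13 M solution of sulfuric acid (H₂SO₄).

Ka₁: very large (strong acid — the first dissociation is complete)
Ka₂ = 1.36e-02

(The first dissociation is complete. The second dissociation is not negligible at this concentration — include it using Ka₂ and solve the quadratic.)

First dissociation is complete: [H⁺]₀ = [HSO₄⁻]₀ = C = 0.13 M. Second dissociation HSO₄⁻ ⇌ H⁺ + SO₄²⁻: let x = [SO₄²⁻]. Ka₂ = (C + x)·x / (C − x) = 1.36e-02 → x² + (C + Ka₂)·x − Ka₂·C = 0 → x² + 0.14360·x − 1.768e-03 = 0. x = (−0.14360 + √(0.14360² + 4 × 1.768e-03)) / 2 = 1.1406e-02 M. [H⁺] = C + x = 0.13 + 1.1406e-02 = 1.4141e-01 M. pH = -log(1.4141e-01) = 0.85.

pH = 0.85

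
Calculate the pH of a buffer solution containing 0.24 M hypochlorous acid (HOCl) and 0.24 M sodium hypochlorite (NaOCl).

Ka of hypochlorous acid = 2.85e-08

pKa = -log(2.85e-08) = 7.55. pH = pKa + log([A⁻]/[HA]) = 7.55 + log(0.24/0.24)

pH = 7.55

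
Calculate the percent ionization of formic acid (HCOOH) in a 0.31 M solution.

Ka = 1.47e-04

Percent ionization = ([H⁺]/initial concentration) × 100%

Using Ka equilibrium: x² + Ka×x - Ka×C = 0. Solving: [H⁺] = 6.6775e-03. Percent = (6.6775e-03/0.31) × 100

Percent ionization = 2.15%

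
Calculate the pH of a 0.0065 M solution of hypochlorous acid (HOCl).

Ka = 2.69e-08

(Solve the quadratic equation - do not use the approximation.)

x² + Ka×x - Ka×C = 0. Using quadratic formula: [H⁺] = 1.3210e-05

pH = 4.88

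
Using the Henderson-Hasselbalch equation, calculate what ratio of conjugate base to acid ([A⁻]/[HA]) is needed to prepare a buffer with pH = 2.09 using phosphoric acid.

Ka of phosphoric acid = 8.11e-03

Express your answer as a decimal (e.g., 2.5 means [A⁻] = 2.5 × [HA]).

pKa = -log(8.11e-03) = 2.0910. pH = pKa + log([A⁻]/[HA]), so log([A⁻]/[HA]) = pH − pKa = 2.09 − 2.0910 = -0.0010. [A⁻]/[HA] = 10^(-0.0010) = 0.998

[A⁻]/[HA] = 0.998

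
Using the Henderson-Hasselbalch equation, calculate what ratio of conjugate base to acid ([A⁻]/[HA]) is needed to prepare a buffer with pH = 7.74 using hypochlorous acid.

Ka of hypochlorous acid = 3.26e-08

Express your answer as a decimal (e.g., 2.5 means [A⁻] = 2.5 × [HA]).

pKa = -log(3.26e-08) = 7.4868. pH = pKa + log([A⁻]/[HA]), so log([A⁻]/[HA]) = pH − pKa = 7.74 − 7.4868 = 0.2532. [A⁻]/[HA] = 10^(0.2532) = 1.79

[A⁻]/[HA] = 1.79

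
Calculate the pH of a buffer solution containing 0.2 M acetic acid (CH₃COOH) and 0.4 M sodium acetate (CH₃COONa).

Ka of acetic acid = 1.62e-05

pKa = -log(1.62e-05) = 4.79. pH = pKa + log([A⁻]/[HA]) = 4.79 + log(0.4/0.2)

pH = 5.09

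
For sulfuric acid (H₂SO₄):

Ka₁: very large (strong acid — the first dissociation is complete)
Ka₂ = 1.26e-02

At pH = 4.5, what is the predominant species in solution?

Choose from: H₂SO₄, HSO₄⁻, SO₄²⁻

The first dissociation is complete, so H₂SO₄ itself is never the predominant species in water; pKa₂ = -log(1.26e-02) = 1.90. For a polyprotic acid the predominant species crosses at each pKa: below pKa_n the protonated form dominates, above it the deprotonated form does. At pH = 4.5, the predominant species is SO₄²⁻.

SO₄²⁻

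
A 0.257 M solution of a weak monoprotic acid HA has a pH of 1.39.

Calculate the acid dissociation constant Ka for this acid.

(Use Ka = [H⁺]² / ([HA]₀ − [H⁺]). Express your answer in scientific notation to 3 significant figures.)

[H⁺] = 10^(−pH) = 10^(−1.39) = 4.074e-02 M. For HA ⇌ H⁺ + A⁻, Ka = [H⁺][A⁻]/[HA] = [H⁺]² / ([HA]₀ − [H⁺]) = (4.074e-02)² / (0.257 − 4.074e-02) = 7.67e-03.

K_a = 7.67e-03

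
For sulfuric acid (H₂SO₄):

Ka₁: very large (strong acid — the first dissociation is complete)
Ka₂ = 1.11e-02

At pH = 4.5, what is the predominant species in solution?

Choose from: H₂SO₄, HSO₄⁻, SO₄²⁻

The first dissociation is complete, so H₂SO₄ itself is never the predominant species in water; pKa₂ = -log(1.11e-02) = 1.95. For a polyprotic acid the predominant species crosses at each pKa: below pKa_n the protonated form dominates, above it the deprotonated form does. At pH = 4.5, the predominant species is SO₄²⁻.

SO₄²⁻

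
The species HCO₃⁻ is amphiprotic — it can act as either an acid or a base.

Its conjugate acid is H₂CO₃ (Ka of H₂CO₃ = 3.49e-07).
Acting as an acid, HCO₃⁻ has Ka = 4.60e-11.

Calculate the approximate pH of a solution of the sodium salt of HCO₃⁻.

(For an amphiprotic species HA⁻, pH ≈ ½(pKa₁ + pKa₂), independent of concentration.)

pKa₁ = -log(3.49e-07) = 6.46; pKa₂ = -log(4.60e-11) = 10.34. For an amphiprotic species, pH ≈ ½(pKa₁ + pKa₂) = ½(6.46 + 10.34) = 8.40.

pH = 8.40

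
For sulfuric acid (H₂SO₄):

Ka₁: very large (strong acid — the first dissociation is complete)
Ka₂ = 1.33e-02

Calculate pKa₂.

pKa₂ = -log(Ka₂) = -log(1.33e-02) = 1.88.

pK_{a2} = 1.88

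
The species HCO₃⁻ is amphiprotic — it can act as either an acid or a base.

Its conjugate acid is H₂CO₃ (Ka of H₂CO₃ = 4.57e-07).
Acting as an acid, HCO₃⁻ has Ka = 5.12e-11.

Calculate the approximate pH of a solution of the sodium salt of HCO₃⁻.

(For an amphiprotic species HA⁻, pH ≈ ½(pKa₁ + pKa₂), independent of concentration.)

pKa₁ = -log(4.57e-07) = 6.34; pKa₂ = -log(5.12e-11) = 10.29. For an amphiprotic species, pH ≈ ½(pKa₁ + pKa₂) = ½(6.34 + 10.29) = 8.32.

pH = 8.32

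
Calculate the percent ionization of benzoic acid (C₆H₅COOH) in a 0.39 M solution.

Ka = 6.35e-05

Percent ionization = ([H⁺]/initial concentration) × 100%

Using Ka equilibrium: x² + Ka×x - Ka×C = 0. Solving: [H⁺] = 4.9448e-03. Percent = (4.9448e-03/0.39) × 100

Percent ionization = 1.27%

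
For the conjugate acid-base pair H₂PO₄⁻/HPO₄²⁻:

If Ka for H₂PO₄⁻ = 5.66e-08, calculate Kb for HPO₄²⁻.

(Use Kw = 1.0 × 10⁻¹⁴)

For a conjugate pair Ka × Kb = Kw, so Kb = Kw/Ka = 1.0 × 10⁻¹⁴ / 5.66e-08 = 1.77e-07.

K_b = 1.77e-07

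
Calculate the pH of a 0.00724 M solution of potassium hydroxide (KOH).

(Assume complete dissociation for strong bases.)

[OH⁻] = 0.00724 M for strong base. pOH = -log[OH⁻] = 2.14, pH = 14 - pOH

pH = 11.86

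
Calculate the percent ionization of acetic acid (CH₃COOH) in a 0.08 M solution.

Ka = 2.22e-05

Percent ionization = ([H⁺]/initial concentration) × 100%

Using Ka equilibrium: x² + Ka×x - Ka×C = 0. Solving: [H⁺] = 1.3216e-03. Percent = (1.3216e-03/0.08) × 100

Percent ionization = 1.65%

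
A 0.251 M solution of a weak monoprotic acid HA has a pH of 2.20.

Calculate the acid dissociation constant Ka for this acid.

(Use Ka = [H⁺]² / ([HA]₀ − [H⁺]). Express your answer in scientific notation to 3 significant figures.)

[H⁺] = 10^(−pH) = 10^(−2.20) = 6.310e-03 M. For HA ⇌ H⁺ + A⁻, Ka = [H⁺][A⁻]/[HA] = [H⁺]² / ([HA]₀ − [H⁺]) = (6.310e-03)² / (0.251 − 6.310e-03) = 1.63e-04.

K_a = 1.63e-04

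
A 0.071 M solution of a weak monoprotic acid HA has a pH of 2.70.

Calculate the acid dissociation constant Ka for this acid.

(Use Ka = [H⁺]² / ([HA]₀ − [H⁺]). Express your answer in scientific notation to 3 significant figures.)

[H⁺] = 10^(−pH) = 10^(−2.70) = 1.995e-03 M. For HA ⇌ H⁺ + A⁻, Ka = [H⁺][A⁻]/[HA] = [H⁺]² / ([HA]₀ − [H⁺]) = (1.995e-03)² / (0.071 − 1.995e-03) = 5.77e-05.

K_a = 5.77e-05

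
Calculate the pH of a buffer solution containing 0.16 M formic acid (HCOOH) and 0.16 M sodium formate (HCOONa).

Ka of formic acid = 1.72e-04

pKa = -log(1.72e-04) = 3.76. pH = pKa + log([A⁻]/[HA]) = 3.76 + log(0.16/0.16)

pH = 3.76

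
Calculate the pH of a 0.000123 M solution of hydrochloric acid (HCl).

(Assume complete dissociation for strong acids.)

[H⁺] = 0.000123 M for strong acid. pH = -log[H⁺] = -log(0.000123)

pH = 3.91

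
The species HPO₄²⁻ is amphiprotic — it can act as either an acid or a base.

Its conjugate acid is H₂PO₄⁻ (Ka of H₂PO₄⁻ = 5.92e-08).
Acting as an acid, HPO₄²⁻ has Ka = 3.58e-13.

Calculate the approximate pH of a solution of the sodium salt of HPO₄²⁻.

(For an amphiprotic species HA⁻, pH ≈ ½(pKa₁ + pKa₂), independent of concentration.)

pKa₁ = -log(5.92e-08) = 7.23; pKa₂ = -log(3.58e-13) = 12.45. For an amphiprotic species, pH ≈ ½(pKa₁ + pKa₂) = ½(7.23 + 12.45) = 9.84.

pH = 9.84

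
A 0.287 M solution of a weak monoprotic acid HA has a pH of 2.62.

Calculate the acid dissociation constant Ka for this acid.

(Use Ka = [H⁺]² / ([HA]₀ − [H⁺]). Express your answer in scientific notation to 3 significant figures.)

[H⁺] = 10^(−pH) = 10^(−2.62) = 2.399e-03 M. For HA ⇌ H⁺ + A⁻, Ka = [H⁺][A⁻]/[HA] = [H⁺]² / ([HA]₀ − [H⁺]) = (2.399e-03)² / (0.287 − 2.399e-03) = 2.02e-05.

K_a = 2.02e-05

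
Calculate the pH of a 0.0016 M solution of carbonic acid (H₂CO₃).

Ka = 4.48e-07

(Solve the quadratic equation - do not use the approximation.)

x² + Ka×x - Ka×C = 0. Using quadratic formula: [H⁺] = 2.6550e-05

pH = 4.58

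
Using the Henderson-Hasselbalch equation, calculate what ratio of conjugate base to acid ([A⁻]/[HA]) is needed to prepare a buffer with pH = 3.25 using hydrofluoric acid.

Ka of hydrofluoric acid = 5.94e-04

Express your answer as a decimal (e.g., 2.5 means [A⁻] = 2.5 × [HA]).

pKa = -log(5.94e-04) = 3.2262. pH = pKa + log([A⁻]/[HA]), so log([A⁻]/[HA]) = pH − pKa = 3.25 − 3.2262 = 0.0238. [A⁻]/[HA] = 10^(0.0238) = 1.06

[A⁻]/[HA] = 1.06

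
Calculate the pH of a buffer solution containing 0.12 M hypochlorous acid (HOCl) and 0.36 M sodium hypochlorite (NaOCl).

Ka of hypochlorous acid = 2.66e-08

pKa = -log(2.66e-08) = 7.58. pH = pKa + log([A⁻]/[HA]) = 7.58 + log(0.36/0.12)

pH = 8.05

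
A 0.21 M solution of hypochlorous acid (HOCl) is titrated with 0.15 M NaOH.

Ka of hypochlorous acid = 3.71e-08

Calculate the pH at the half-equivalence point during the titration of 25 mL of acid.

At half-equivalence [HA] = [A⁻], so Henderson-Hasselbalch gives pH = pKa = -log(3.71e-08) = 7.43.

pH = pKa = 7.43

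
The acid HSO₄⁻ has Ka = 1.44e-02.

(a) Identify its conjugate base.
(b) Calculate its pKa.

(a) The conjugate base is formed by removing one H⁺ from HSO₄⁻, giving SO₄²⁻. (b) pKa = -log(Ka) = -log(1.44e-02) = 1.84.

Conjugate base: SO₄²⁻; pK_a = 1.84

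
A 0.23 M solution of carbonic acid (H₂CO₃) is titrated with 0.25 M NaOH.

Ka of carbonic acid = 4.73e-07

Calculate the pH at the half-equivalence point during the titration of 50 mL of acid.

At half-equivalence [HA] = [A⁻], so Henderson-Hasselbalch gives pH = pKa = -log(4.73e-07) = 6.33.

pH = pKa = 6.33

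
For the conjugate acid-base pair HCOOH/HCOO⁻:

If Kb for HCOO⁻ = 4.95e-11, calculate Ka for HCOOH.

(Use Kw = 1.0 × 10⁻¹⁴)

For a conjugate pair Ka × Kb = Kw, so Ka = Kw/Kb = 1.0 × 10⁻¹⁴ / 4.95e-11 = 2.02e-04.

K_a = 2.02e-04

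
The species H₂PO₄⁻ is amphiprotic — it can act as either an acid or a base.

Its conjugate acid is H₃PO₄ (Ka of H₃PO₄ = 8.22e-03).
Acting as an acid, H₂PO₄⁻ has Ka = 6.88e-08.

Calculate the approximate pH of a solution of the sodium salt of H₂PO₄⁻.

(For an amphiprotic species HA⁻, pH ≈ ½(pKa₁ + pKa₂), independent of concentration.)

pKa₁ = -log(8.22e-03) = 2.09; pKa₂ = -log(6.88e-08) = 7.16. For an amphiprotic species, pH ≈ ½(pKa₁ + pKa₂) = ½(2.09 + 7.16) = 4.62.

pH = 4.62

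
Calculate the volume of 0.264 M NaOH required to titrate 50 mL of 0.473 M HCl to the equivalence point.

At equivalence: moles acid = moles base. moles HCl = 0.473 × 50/1000 = 0.02365 mol. V_base = moles / 0.264 × 1000 = 89.6 mL.

V_{base} = 89.6 mL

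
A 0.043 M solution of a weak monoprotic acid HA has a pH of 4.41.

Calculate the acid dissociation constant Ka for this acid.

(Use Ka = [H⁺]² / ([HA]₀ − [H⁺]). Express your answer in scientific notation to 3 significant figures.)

[H⁺] = 10^(−pH) = 10^(−4.41) = 3.890e-05 M. For HA ⇌ H⁺ + A⁻, Ka = [H⁺][A⁻]/[HA] = [H⁺]² / ([HA]₀ − [H⁺]) = (3.890e-05)² / (0.043 − 3.890e-05) = 3.52e-08.

K_a = 3.52e-08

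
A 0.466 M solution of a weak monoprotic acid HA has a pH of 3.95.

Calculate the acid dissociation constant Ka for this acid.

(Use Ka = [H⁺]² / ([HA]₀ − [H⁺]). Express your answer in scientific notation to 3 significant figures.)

[H⁺] = 10^(−pH) = 10^(−3.95) = 1.122e-04 M. For HA ⇌ H⁺ + A⁻, Ka = [H⁺][A⁻]/[HA] = [H⁺]² / ([HA]₀ − [H⁺]) = (1.122e-04)² / (0.466 − 1.122e-04) = 2.70e-08.

K_a = 2.70e-08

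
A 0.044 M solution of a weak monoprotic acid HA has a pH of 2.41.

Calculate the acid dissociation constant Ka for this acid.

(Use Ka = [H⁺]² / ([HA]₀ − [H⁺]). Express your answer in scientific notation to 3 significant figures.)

[H⁺] = 10^(−pH) = 10^(−2.41) = 3.890e-03 M. For HA ⇌ H⁺ + A⁻, Ka = [H⁺][A⁻]/[HA] = [H⁺]² / ([HA]₀ − [H⁺]) = (3.890e-03)² / (0.044 − 3.890e-03) = 3.77e-04.

K_a = 3.77e-04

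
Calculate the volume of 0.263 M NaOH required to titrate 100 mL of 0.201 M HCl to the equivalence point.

At equivalence: moles acid = moles base. moles HCl = 0.201 × 100/1000 = 0.0201 mol. V_base = moles / 0.263 × 1000 = 76.4 mL.

V_{base} = 76.4 mL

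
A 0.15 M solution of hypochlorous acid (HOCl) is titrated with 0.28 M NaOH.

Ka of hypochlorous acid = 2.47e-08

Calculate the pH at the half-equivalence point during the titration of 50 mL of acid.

At half-equivalence [HA] = [A⁻], so Henderson-Hasselbalch gives pH = pKa = -log(2.47e-08) = 7.61.

pH = pKa = 7.61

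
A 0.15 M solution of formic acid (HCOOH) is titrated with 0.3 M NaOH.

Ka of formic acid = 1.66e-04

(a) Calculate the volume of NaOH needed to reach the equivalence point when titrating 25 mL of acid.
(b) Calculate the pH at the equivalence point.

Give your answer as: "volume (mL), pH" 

moles acid = 0.15 × 25/1000 = 0.00375 mol; V_base = moles/0.3 × 1000 = 12.5 mL. At equivalence only the conjugate base is present: [A⁻] = 0.00375/0.037 = 1.0000e-01 M. Kb = Kw/Ka = 6.02e-11; [OH⁻] = √(Kb × [A⁻]) = 2.4544e-06; pOH = 5.61; pH = 14 - pOH = 8.39.

V = 12.5 mL, pH = 8.39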